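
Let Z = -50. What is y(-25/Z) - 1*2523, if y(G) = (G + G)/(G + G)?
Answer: -2522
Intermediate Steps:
y(G) = 1 (y(G) = (2*G)/((2*G)) = (2*G)*(1/(2*G)) = 1)
y(-25/Z) - 1*2523 = 1 - 1*2523 = 1 - 2523 = -2522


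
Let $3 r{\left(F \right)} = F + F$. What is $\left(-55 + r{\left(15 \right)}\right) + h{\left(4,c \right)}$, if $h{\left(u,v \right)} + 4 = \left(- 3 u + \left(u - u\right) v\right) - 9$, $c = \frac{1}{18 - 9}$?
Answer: $-70$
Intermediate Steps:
$r{\left(F \right)} = \frac{2 F}{3}$ ($r{\left(F \right)} = \frac{F + F}{3} = \frac{2 F}{3}$)
$c = \frac{1}{9} \approx 0.11111$
$h{\left(u,v \right)} = -13 - 3 u$ ($h{\left(u,v \right)} = -4 - \left(9 + 3 u - \left(u - u\right) v\right) = -4 + \left(\left(- 3 u + 0 v\right) - 9\right) = -4 + \left(\left(- 3 u + 0\right) - 9\right) = -4 - \left(9 + 3 u\right) = -13 - 3 u$)
$\left(-55 + r{\left(15 \right)}\right) + h{\left(4,c \right)} = \left(-55 + \frac{2}{3} \cdot 15\right) - 25 = \left(-55 + 10\right) - 25 = -45 - 25 = -70$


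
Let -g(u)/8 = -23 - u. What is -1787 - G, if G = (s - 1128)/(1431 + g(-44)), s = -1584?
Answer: -751423/421 ≈ -1784.9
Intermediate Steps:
g(u) = 184 + 8*u (g(u) = -8*(-23 - u) = 184 + 8*u)
G = -904/421 (G = (-1584 - 1128)/(1431 + (184 + 8*(-44))) = -2712/(1431 + (184 - 352)) = -2712/(1431 - 168) = -2712/1263 = -2712*1/1263 = -904/421 ≈ -2.1473)
-1787 - G = -1787 - 1*(-904/421) = -1787 + 904/421 = -751423/421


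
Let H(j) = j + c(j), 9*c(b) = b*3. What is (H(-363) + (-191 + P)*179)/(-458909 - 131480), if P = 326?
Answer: -23681/590389 ≈ -0.040111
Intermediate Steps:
c(b) = b/3 (c(b) = (b*3)/9 = (3*b)/9 = b/3)
H(j) = 4*j/3 (H(j) = j + j/3 = 4*j/3)
(H(-363) + (-191 + P)*179)/(-458909 - 131480) = ((4/3)*(-363) + (-191 + 326)*179)/(-458909 - 131480) = (-484 + 135*179)/(-590389) = (-484 + 24165)*(-1/590389) = 23681*(-1/590389) = -23681/590389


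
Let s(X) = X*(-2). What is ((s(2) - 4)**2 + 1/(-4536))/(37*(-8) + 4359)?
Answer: 290303/18429768 ≈ 0.015752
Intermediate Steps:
s(X) = -2*X
((s(2) - 4)**2 + 1/(-4536))/(37*(-8) + 4359) = ((-2*2 - 4)**2 + 1/(-4536))/(37*(-8) + 4359) = ((-4 - 4)**2 - 1/4536)/(-296 + 4359) = ((-8)**2 - 1/4536)/4063 = (64 - 1/4536)*(1/4063) = (290303/4536)*(1/4063) = 290303/18429768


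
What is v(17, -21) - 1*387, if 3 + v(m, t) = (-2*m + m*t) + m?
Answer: -764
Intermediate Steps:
v(m, t) = -3 - m + m*t (v(m, t) = -3 + ((-2*m + m*t) + m) = -3 + (-m + m*t) = -3 - m + m*t)
v(17, -21) - 1*387 = (-3 - 1*17 + 17*(-21)) - 1*387 = (-3 - 17 - 357) - 387 = -377 - 387 = -764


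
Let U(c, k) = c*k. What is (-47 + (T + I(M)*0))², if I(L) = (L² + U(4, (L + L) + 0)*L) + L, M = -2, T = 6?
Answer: 1681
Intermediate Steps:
I(L) = L + 9*L² (I(L) = (L² + (4*((L + L) + 0))*L) + L = (L² + (4*(2*L + 0))*L) + L = (L² + (4*(2*L))*L) + L = (L² + (8*L)*L) + L = (L² + 8*L²) + L = 9*L² + L = L + 9*L²)
(-47 + (T + I(M)*0))² = (-47 + (6 - 2*(1 + 9*(-2))*0))² = (-47 + (6 - 2*(1 - 18)*0))² = (-47 + (6 - 2*(-17)*0))² = (-47 + (6 + 34*0))² = (-47 + (6 + 0))² = (-47 + 6)² = (-41)² = 1681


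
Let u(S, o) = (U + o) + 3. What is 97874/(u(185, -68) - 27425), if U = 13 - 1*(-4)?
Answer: -97874/27473 ≈ -3.5626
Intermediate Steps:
U = 17 (U = 13 + 4 = 17)
u(S, o) = 20 + o (u(S, o) = (17 + o) + 3 = 20 + o)
97874/(u(185, -68) - 27425) = 97874/((20 - 68) - 27425) = 97874/(-48 - 27425) = 97874/(-27473) = 97874*(-1/27473) = -97874/27473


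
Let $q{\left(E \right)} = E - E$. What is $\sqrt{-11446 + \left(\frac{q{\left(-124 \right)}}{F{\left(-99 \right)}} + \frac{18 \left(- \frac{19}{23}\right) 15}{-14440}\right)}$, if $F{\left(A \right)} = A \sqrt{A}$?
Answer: $\frac{i \sqrt{8743312897}}{874} \approx 106.99 i$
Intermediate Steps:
$F{\left(A \right)} = A^{\frac{3}{2}}$
$q{\left(E \right)} = 0$
$\sqrt{-11446 + \left(\frac{q{\left(-124 \right)}}{F{\left(-99 \right)}} + \frac{18 \left(- \frac{19}{23}\right) 15}{-14440}\right)} = \sqrt{-11446 + \left(\frac{0}{\left(-99\right)^{\frac{3}{2}}} + \frac{18 \left(- \frac{19}{23}\right) 15}{-14440}\right)} = \sqrt{-11446 + \left(\frac{0}{\left(-297\right) i \sqrt{11}} + 18 \left(\left(-19\right) \frac{1}{23}\right) 15 \left(- \frac{1}{14440}\right)\right)} = \sqrt{-11446 + \left(0 \frac{i \sqrt{11}}{3267} + 18 \left(- \frac{19}{23}\right) 15 \left(- \frac{1}{14440}\right)\right)} = \sqrt{-11446 + \left(0 + \left(- \frac{342}{23}\right) 15 \left(- \frac{1}{14440}\right)\right)} = \sqrt{-11446 + \left(0 - - \frac{27}{1748}\right)} = \sqrt{-11446 + \left(0 + \frac{27}{1748}\right)} = \sqrt{-11446 + \frac{27}{1748}} = \sqrt{- \frac{20007581}{1748}} = \frac{i \sqrt{8743312897}}{874}$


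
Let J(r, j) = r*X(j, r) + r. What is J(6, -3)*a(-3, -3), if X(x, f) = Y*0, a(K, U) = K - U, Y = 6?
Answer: 0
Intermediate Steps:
X(x, f) = 0 (X(x, f) = 6*0 = 0)
J(r, j) = r (J(r, j) = r*0 + r = 0 + r = r)
J(6, -3)*a(-3, -3) = 6*(-3 - 1*(-3)) = 6*(-3 + 3) = 6*0 = 0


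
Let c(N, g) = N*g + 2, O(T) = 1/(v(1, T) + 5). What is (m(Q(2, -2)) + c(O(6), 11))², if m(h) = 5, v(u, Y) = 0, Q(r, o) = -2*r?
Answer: 2116/25 ≈ 84.640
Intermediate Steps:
O(T) = ⅕ (O(T) = 1/(0 + 5) = 1/5 = ⅕)
c(N, g) = 2 + N*g
(m(Q(2, -2)) + c(O(6), 11))² = (5 + (2 + (⅕)*11))² = (5 + (2 + 11/5))² = (5 + 21/5)² = (46/5)² = 2116/25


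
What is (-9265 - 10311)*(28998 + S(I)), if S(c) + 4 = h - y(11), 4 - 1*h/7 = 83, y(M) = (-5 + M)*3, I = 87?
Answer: -556408648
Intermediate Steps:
y(M) = -15 + 3*M
h = -553 (h = 28 - 7*83 = 28 - 581 = -553)
S(c) = -575 (S(c) = -4 + (-553 - (-15 + 3*11)) = -4 + (-553 - (-15 + 33)) = -4 + (-553 - 1*18) = -4 + (-553 - 18) = -4 - 571 = -575)
(-9265 - 10311)*(28998 + S(I)) = (-9265 - 10311)*(28998 - 575) = -19576*28423 = -556408648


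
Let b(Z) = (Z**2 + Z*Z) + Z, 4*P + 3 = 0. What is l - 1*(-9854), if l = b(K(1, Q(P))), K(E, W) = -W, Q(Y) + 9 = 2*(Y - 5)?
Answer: 10715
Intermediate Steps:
P = -3/4 (P = -3/4 + (1/4)*0 = -3/4 + 0 = -3/4 ≈ -0.75000)
Q(Y) = -19 + 2*Y (Q(Y) = -9 + 2*(Y - 5) = -9 + 2*(-5 + Y) = -9 + (-10 + 2*Y) = -19 + 2*Y)
b(Z) = Z + 2*Z**2 (b(Z) = (Z**2 + Z**2) + Z = 2*Z**2 + Z = Z + 2*Z**2)
l = 861 (l = (-(-19 + 2*(-3/4)))*(1 + 2*(-(-19 + 2*(-3/4)))) = (-(-19 - 3/2))*(1 + 2*(-(-19 - 3/2))) = (-1*(-41/2))*(1 + 2*(-1*(-41/2))) = 41*(1 + 2*(41/2))/2 = 41*(1 + 41)/2 = (41/2)*42 = 861)
l - 1*(-9854) = 861 - 1*(-9854) = 861 + 9854 = 10715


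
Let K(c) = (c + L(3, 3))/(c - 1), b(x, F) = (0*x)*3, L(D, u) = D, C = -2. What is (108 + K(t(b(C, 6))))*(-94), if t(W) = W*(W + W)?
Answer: -9870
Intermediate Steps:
b(x, F) = 0 (b(x, F) = 0*3 = 0)
t(W) = 2*W² (t(W) = W*(2*W) = 2*W²)
K(c) = (3 + c)/(-1 + c) (K(c) = (c + 3)/(c - 1) = (3 + c)/(-1 + c))
(108 + K(t(b(C, 6))))*(-94) = (108 + (3 + 2*0²)/(-1 + 2*0²))*(-94) = (108 + (3 + 2*0)/(-1 + 2*0))*(-94) = (108 + (3 + 0)/(-1 + 0))*(-94) = (108 + 3/(-1))*(-94) = (108 - 1*3)*(-94) = (108 - 3)*(-94) = 105*(-94) = -9870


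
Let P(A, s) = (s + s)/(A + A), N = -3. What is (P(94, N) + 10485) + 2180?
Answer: 1190507/94 ≈ 12665.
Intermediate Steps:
P(A, s) = s/A (P(A, s) = (2*s)/((2*A)) = (2*s)*(1/(2*A)) = s/A)
(P(94, N) + 10485) + 2180 = (-3/94 + 10485) + 2180 = 985587/94 + 2180 = 1190507/94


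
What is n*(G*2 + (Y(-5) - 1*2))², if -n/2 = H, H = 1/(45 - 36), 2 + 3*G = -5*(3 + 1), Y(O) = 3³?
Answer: -1922/81 ≈ -23.728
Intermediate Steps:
Y(O) = 27
G = -22/3 (G = -⅔ + (-5*(3 + 1))/3 = -⅔ + (-5*4)/3 = -⅔ + (⅓)*(-20) = -⅔ - 20/3 = -22/3 ≈ -7.3333)
H = ⅑ (H = 1/9 = ⅑ ≈ 0.11111)
n = -2/9 (n = -2*⅑ = -2/9 ≈ -0.22222)
n*(G*2 + (Y(-5) - 1*2))² = -2*(-22/3*2 + (27 - 1*2))²/9 = -2*(-44/3 + (27 - 2))²/9 = -2*(-44/3 + 25)²/9 = -2*(31/3)²/9 = -2/9*961/9 = -1922/81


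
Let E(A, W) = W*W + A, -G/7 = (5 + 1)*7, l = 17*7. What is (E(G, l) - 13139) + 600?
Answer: 1328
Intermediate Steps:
l = 119
G = -294 (G = -7*(5 + 1)*7 = -42*7 = -7*42 = -294)
E(A, W) = A + W**2 (E(A, W) = W**2 + A = A + W**2)
(E(G, l) - 13139) + 600 = ((-294 + 119**2) - 13139) + 600 = ((-294 + 14161) - 13139) + 600 = (13867 - 13139) + 600 = 728 + 600 = 1328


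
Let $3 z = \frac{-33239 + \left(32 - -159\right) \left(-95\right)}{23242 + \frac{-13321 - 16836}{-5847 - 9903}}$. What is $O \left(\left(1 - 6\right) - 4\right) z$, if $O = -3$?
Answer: $- \frac{7283682000}{366091657} \approx -19.896$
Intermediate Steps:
$z = - \frac{269766000}{366091657}$ ($z = \frac{\left(-33239 + \left(32 - -159\right) \left(-95\right)\right) \frac{1}{23242 + \frac{-13321 - 16836}{-5847 - 9903}}}{3} = \frac{\left(-33239 + \left(32 + 159\right) \left(-95\right)\right) \frac{1}{23242 - \frac{30157}{-15750}}}{3} = \frac{\left(-33239 + 191 \left(-95\right)\right) \frac{1}{23242 - - \frac{30157}{15750}}}{3} = \frac{\left(-33239 - 18145\right) \frac{1}{23242 + \frac{30157}{15750}}}{3} = \frac{\left(-51384\right) \frac{1}{\frac{366091657}{15750}}}{3} = \frac{\left(-51384\right) \frac{15750}{366091657}}{3} = \frac{1}{3} \left(- \frac{809298000}{366091657}\right) = - \frac{269766000}{366091657} \approx -0.73688$)
$O \left(\left(1 - 6\right) - 4\right) z = - 3 \left(\left(1 - 6\right) - 4\right) \left(- \frac{269766000}{366091657}\right) = - 3 \left(-5 - 4\right) \left(- \frac{269766000}{366091657}\right) = \left(-3\right) \left(-9\right) \left(- \frac{269766000}{366091657}\right) = 27 \left(- \frac{269766000}{366091657}\right) = - \frac{7283682000}{366091657}$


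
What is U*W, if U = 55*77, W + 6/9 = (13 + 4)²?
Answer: 3663275/3 ≈ 1.2211e+6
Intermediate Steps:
W = 865/3 (W = -⅔ + (13 + 4)² = -⅔ + 17² = -⅔ + 289 = 865/3 ≈ 288.33)
U = 4235
U*W = 4235*(865/3) = 3663275/3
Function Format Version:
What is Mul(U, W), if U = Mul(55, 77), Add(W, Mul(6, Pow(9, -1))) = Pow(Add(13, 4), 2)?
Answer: Rational(3663275, 3) ≈ 1.2211e+6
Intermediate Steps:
W = Rational(865, 3) (W = Add(Rational(-2, 3), Pow(Add(13, 4), 2)) = Add(Rational(-2, 3), Pow(17, 2)) = Add(Rational(-2, 3), 289) = Rational(865, 3) ≈ 288.33)
U = 4235
Mul(U, W) = Mul(4235, Rational(865, 3)) = Rational(3663275, 3)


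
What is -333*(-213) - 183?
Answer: 70746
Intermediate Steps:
-333*(-213) - 183 = 70929 - 183 = 70746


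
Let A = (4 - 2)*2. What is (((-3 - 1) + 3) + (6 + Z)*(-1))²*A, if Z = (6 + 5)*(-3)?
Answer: 2704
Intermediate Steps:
Z = -33 (Z = 11*(-3) = -33)
A = 4 (A = 2*2 = 4)
(((-3 - 1) + 3) + (6 + Z)*(-1))²*A = (((-3 - 1) + 3) + (6 - 33)*(-1))²*4 = ((-4 + 3) - 27*(-1))²*4 = (-1 + 27)²*4 = 26²*4 = 676*4 = 2704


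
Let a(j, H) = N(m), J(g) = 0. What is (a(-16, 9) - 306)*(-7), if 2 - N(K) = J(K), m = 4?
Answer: 2128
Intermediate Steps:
N(K) = 2 (N(K) = 2 - 1*0 = 2 + 0 = 2)
a(j, H) = 2
(a(-16, 9) - 306)*(-7) = (2 - 306)*(-7) = -304*(-7) = 2128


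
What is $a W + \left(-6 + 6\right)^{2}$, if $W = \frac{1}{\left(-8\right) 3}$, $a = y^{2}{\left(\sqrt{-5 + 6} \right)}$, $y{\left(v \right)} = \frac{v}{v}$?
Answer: $- \frac{1}{24} \approx -0.041667$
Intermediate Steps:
$y{\left(v \right)} = 1$
$a = 1$ ($a = 1^{2} = 1$)
$W = - \frac{1}{24}$ ($W = \frac{1}{-24} = - \frac{1}{24} \approx -0.041667$)
$a W + \left(-6 + 6\right)^{2} = 1 \left(- \frac{1}{24}\right) + \left(-6 + 6\right)^{2} = - \frac{1}{24} + 0^{2} = - \frac{1}{24} + 0 = - \frac{1}{24}$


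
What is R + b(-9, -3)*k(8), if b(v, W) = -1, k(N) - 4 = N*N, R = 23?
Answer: -45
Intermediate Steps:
k(N) = 4 + N**2 (k(N) = 4 + N*N = 4 + N**2)
R + b(-9, -3)*k(8) = 23 - (4 + 8**2) = 23 - (4 + 64) = 23 - 1*68 = 23 - 68 = -45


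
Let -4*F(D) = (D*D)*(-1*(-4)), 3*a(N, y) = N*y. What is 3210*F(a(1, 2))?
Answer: -4280/3 ≈ -1426.7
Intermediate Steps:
a(N, y) = N*y/3 (a(N, y) = (N*y)/3 = N*y/3)
F(D) = -D² (F(D) = -D*D*(-1*(-4))/4 = -D²*4/4 = -D²)
3210*F(a(1, 2)) = 3210*(-((⅓)*1*2)²) = 3210*(-(⅔)²) = 3210*(-1*4/9) = 3210*(-4/9) = -4280/3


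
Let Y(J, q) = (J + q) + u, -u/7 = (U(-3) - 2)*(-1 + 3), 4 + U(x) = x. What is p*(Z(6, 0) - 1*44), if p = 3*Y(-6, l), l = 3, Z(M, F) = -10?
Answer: -19926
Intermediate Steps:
U(x) = -4 + x
u = 126 (u = -7*((-4 - 3) - 2)*(-1 + 3) = -7*(-7 - 2)*2 = -(-63)*2 = -7*(-18) = 126)
Y(J, q) = 126 + J + q (Y(J, q) = (J + q) + 126 = 126 + J + q)
p = 369 (p = 3*(126 - 6 + 3) = 3*123 = 369)
p*(Z(6, 0) - 1*44) = 369*(-10 - 1*44) = 369*(-10 - 44) = 369*(-54) = -19926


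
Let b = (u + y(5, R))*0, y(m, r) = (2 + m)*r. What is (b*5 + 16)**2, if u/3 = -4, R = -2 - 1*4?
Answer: 256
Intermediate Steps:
R = -6 (R = -2 - 4 = -6)
y(m, r) = r*(2 + m)
u = -12 (u = 3*(-4) = -12)
b = 0 (b = (-12 - 6*(2 + 5))*0 = (-12 - 6*7)*0 = (-12 - 42)*0 = -54*0 = 0)
(b*5 + 16)**2 = (0*5 + 16)**2 = (0 + 16)**2 = 16**2 = 256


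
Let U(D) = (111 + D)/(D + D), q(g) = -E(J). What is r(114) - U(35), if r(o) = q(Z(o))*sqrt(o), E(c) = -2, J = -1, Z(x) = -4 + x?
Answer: -73/35 + 2*sqrt(114) ≈ 19.268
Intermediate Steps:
q(g) = 2 (q(g) = -1*(-2) = 2)
U(D) = (111 + D)/(2*D) (U(D) = (111 + D)/((2*D)) = (111 + D)*(1/(2*D)) = (111 + D)/(2*D))
r(o) = 2*sqrt(o)
r(114) - U(35) = 2*sqrt(114) - (111 + 35)/(2*35) = 2*sqrt(114) - 146/(2*35) = 2*sqrt(114) - 1*73/35 = 2*sqrt(114) - 73/35 = -73/35 + 2*sqrt(114)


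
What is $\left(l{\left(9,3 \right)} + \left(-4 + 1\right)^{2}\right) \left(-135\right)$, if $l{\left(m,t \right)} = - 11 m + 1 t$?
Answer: $11745$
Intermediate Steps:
$l{\left(m,t \right)} = t - 11 m$ ($l{\left(m,t \right)} = - 11 m + t = t - 11 m$)
$\left(l{\left(9,3 \right)} + \left(-4 + 1\right)^{2}\right) \left(-135\right) = \left(\left(3 - 99\right) + \left(-4 + 1\right)^{2}\right) \left(-135\right) = \left(\left(3 - 99\right) + \left(-3\right)^{2}\right) \left(-135\right) = \left(-96 + 9\right) \left(-135\right) = \left(-87\right) \left(-135\right) = 11745$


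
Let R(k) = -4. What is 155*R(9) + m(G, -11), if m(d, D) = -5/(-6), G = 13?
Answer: -3715/6 ≈ -619.17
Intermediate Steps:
m(d, D) = ⅚ (m(d, D) = -5*(-⅙) = ⅚)
155*R(9) + m(G, -11) = 155*(-4) + ⅚ = -620 + ⅚ = -3715/6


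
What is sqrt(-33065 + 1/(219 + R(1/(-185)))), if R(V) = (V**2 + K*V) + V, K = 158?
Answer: 2*I*sqrt(460753110066284035)/7465861 ≈ 181.84*I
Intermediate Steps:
R(V) = V**2 + 159*V (R(V) = (V**2 + 158*V) + V = V**2 + 159*V)
sqrt(-33065 + 1/(219 + R(1/(-185)))) = sqrt(-33065 + 1/(219 + (159 + 1/(-185))/(-185))) = sqrt(-33065 + 1/(219 - (159 - 1/185)/185)) = sqrt(-33065 + 1/(219 - 1/185*29414/185)) = sqrt(-33065 + 1/(219 - 29414/34225)) = sqrt(-33065 + 1/(7465861/34225)) = sqrt(-33065 + 34225/7465861) = sqrt(-246858659740/7465861) = 2*I*sqrt(460753110066284035)/7465861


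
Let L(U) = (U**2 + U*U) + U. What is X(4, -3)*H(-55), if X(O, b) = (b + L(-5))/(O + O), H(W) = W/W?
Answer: 21/4 ≈ 5.2500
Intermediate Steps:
L(U) = U + 2*U**2 (L(U) = (U**2 + U**2) + U = 2*U**2 + U = U + 2*U**2)
H(W) = 1
X(O, b) = (45 + b)/(2*O) (X(O, b) = (b - 5*(1 + 2*(-5)))/(O + O) = (b - 5*(1 - 10))/((2*O)) = (b - 5*(-9))*(1/(2*O)) = (b + 45)*(1/(2*O)) = (45 + b)*(1/(2*O)) = (45 + b)/(2*O))
X(4, -3)*H(-55) = ((1/2)*(45 - 3)/4)*1 = ((1/2)*(1/4)*42)*1 = (21/4)*1 = 21/4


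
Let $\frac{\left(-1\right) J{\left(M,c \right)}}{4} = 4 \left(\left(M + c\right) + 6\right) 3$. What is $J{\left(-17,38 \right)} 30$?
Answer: $-38880$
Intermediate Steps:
$J{\left(M,c \right)} = -288 - 48 M - 48 c$ ($J{\left(M,c \right)} = - 4 \cdot 4 \left(\left(M + c\right) + 6\right) 3 = - 4 \cdot 4 \left(6 + M + c\right) 3 = - 4 \left(24 + 4 M + 4 c\right) 3 = - 4 \left(72 + 12 M + 12 c\right) = -288 - 48 M - 48 c$)
$J{\left(-17,38 \right)} 30 = \left(-288 - -816 - 1824\right) 30 = \left(-288 + 816 - 1824\right) 30 = \left(-1296\right) 30 = -38880$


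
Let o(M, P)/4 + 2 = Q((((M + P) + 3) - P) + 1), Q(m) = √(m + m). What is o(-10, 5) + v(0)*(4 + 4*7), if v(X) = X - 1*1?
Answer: -40 + 8*I*√3 ≈ -40.0 + 13.856*I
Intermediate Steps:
v(X) = -1 + X (v(X) = X - 1 = -1 + X)
Q(m) = √2*√m (Q(m) = √(2*m) = √2*√m)
o(M, P) = -8 + 4*√2*√(4 + M) (o(M, P) = -8 + 4*(√2*√((((M + P) + 3) - P) + 1)) = -8 + 4*(√2*√(((3 + M + P) - P) + 1)) = -8 + 4*(√2*√((3 + M) + 1)) = -8 + 4*(√2*√(4 + M)) = -8 + 4*√2*√(4 + M))
o(-10, 5) + v(0)*(4 + 4*7) = (-8 + 4*√(8 + 2*(-10))) + (-1 + 0)*(4 + 4*7) = (-8 + 4*√(8 - 20)) - (4 + 28) = (-8 + 4*√(-12)) - 1*32 = (-8 + 4*(2*I*√3)) - 32 = (-8 + 8*I*√3) - 32 = -40 + 8*I*√3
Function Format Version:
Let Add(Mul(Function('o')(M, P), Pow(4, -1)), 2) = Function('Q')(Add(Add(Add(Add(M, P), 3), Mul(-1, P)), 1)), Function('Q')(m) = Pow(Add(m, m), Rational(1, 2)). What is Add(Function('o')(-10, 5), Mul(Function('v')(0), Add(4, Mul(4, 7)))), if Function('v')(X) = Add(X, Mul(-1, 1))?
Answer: Add(-40, Mul(8, I, Pow(3, Rational(1, 2)))) ≈ Add(-40.000, Mul(13.856, I))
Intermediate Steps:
Function('v')(X) = Add(-1, X) (Function('v')(X) = Add(X, -1) = Add(-1, X))
Function('Q')(m) = Mul(Pow(2, Rational(1, 2)), Pow(m, Rational(1, 2))) (Function('Q')(m) = Pow(Mul(2, m), Rational(1, 2)) = Mul(Pow(2, Rational(1, 2)), Pow(m, Rational(1, 2))))
Function('o')(M, P) = Add(-8, Mul(4, Pow(2, Rational(1, 2)), Pow(Add(4, M), Rational(1, 2)))) (Function('o')(M, P) = Add(-8, Mul(4, Mul(Pow(2, Rational(1, 2)), Pow(Add(Add(Add(Add(M, P), 3), Mul(-1, P)), 1), Rational(1, 2))))) = Add(-8, Mul(4, Mul(Pow(2, Rational(1, 2)), Pow(Add(Add(Add(3, M, P), Mul(-1, P)), 1), Rational(1, 2))))) = Add(-8, Mul(4, Mul(Pow(2, Rational(1, 2)), Pow(Add(Add(3, M), 1), Rational(1, 2))))) = Add(-8, Mul(4, Mul(Pow(2, Rational(1, 2)), Pow(Add(4, M), Rational(1, 2))))) = Add(-8, Mul(4, Pow(2, Rational(1, 2)), Pow(Add(4, M), Rational(1, 2)))))
Add(Function('o')(-10, 5), Mul(Function('v')(0), Add(4, Mul(4, 7)))) = Add(Add(-8, Mul(4, Pow(Add(8, Mul(2, -10)), Rational(1, 2)))), Mul(Add(-1, 0), Add(4, Mul(4, 7)))) = Add(Add(-8, Mul(4, Pow(Add(8, -20), Rational(1, 2)))), Mul(-1, Add(4, 28))) = Add(Add(-8, Mul(4, Pow(-12, Rational(1, 2)))), Mul(-1, 32)) = Add(Add(-8, Mul(4, Mul(2, I, Pow(3, Rational(1, 2))))), -32) = Add(Add(-8, Mul(8, I, Pow(3, Rational(1, 2)))), -32) = Add(-40, Mul(8, I, Pow(3, Rational(1, 2))))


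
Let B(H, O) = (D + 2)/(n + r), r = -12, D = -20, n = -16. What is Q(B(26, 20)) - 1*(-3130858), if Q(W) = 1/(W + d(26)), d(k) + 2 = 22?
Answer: 904817976/289 ≈ 3.1309e+6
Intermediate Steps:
d(k) = 20 (d(k) = -2 + 22 = 20)
B(H, O) = 9/14 (B(H, O) = (-20 + 2)/(-16 - 12) = -18/(-28) = -18*(-1/28) = 9/14)
Q(W) = 1/(20 + W) (Q(W) = 1/(W + 20) = 1/(20 + W))
Q(B(26, 20)) - 1*(-3130858) = 1/(20 + 9/14) - 1*(-3130858) = 1/(289/14) + 3130858 = 14/289 + 3130858 = 904817976/289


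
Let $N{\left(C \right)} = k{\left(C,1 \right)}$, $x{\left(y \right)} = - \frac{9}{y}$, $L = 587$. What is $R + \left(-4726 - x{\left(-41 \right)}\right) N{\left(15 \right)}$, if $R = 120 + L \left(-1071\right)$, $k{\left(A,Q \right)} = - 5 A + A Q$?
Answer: $- \frac{14144337}{41} \approx -3.4498 \cdot 10^{5}$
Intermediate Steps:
$N{\left(C \right)} = - 4 C$ ($N{\left(C \right)} = C \left(-5 + 1\right) = C \left(-4\right) = - 4 C$)
$R = -628557$ ($R = 120 + 587 \left(-1071\right) = 120 - 628677 = -628557$)
$R + \left(-4726 - x{\left(-41 \right)}\right) N{\left(15 \right)} = -628557 + \left(-4726 - - \frac{9}{-41}\right) \left(\left(-4\right) 15\right) = -628557 + \left(-4726 - \left(-9\right) \left(- \frac{1}{41}\right)\right) \left(-60\right) = -628557 + \left(-4726 - \frac{9}{41}\right) \left(-60\right) = -628557 - - \frac{11626500}{41} = -628557 + \frac{11626500}{41} = - \frac{14144337}{41}$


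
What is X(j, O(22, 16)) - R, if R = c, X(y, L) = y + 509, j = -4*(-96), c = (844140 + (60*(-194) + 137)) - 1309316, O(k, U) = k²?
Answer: 477572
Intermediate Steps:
c = -476679 (c = (844140 + (-11640 + 137)) - 1309316 = (844140 - 11503) - 1309316 = 832637 - 1309316 = -476679)
j = 384
X(y, L) = 509 + y
R = -476679
X(j, O(22, 16)) - R = (509 + 384) - 1*(-476679) = 893 + 476679 = 477572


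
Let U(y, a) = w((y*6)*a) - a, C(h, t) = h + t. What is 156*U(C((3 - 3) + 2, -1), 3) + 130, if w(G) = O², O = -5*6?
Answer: 140062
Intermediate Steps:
O = -30
w(G) = 900 (w(G) = (-30)² = 900)
U(y, a) = 900 - a
156*U(C((3 - 3) + 2, -1), 3) + 130 = 156*(900 - 1*3) + 130 = 156*(900 - 3) + 130 = 156*897 + 130 = 139932 + 130 = 140062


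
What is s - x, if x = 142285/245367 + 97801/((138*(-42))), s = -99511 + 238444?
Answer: 36777654931/264684 ≈ 1.3895e+5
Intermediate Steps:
s = 138933
x = -4312759/264684 (x = 142285*(1/245367) + 97801/(-5796) = 715/1233 + 97801*(-1/5796) = 715/1233 - 97801/5796 = -4312759/264684 ≈ -16.294)
s - x = 138933 - 1*(-4312759/264684) = 138933 + 4312759/264684 = 36777654931/264684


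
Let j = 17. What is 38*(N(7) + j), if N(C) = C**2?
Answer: 2508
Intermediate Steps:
38*(N(7) + j) = 38*(7**2 + 17) = 38*(49 + 17) = 38*66 = 2508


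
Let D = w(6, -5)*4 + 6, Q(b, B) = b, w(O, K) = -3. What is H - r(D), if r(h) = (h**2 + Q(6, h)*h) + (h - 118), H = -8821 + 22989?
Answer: 14292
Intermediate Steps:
D = -6 (D = -3*4 + 6 = -12 + 6 = -6)
H = 14168
r(h) = -118 + h**2 + 7*h (r(h) = (h**2 + 6*h) + (h - 118) = (h**2 + 6*h) + (-118 + h) = -118 + h**2 + 7*h)
H - r(D) = 14168 - (-118 + (-6)**2 + 7*(-6)) = 14168 - (-118 + 36 - 42) = 14168 - 1*(-124) = 14168 + 124 = 14292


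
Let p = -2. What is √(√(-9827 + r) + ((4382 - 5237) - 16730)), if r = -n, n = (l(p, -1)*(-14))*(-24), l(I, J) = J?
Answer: √(-17585 + I*√9491) ≈ 0.3673 + 132.61*I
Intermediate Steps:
n = -336 (n = -1*(-14)*(-24) = 14*(-24) = -336)
r = 336 (r = -1*(-336) = 336)
√(√(-9827 + r) + ((4382 - 5237) - 16730)) = √(√(-9827 + 336) + ((4382 - 5237) - 16730)) = √(√(-9491) + (-855 - 16730)) = √(I*√9491 - 17585) = √(-17585 + I*√9491)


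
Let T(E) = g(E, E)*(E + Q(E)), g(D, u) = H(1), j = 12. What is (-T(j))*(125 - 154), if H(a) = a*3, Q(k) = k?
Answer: 2088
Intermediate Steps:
H(a) = 3*a
g(D, u) = 3 (g(D, u) = 3*1 = 3)
T(E) = 6*E (T(E) = 3*(E + E) = 3*(2*E) = 6*E)
(-T(j))*(125 - 154) = (-6*12)*(125 - 154) = -1*72*(-29) = -72*(-29) = 2088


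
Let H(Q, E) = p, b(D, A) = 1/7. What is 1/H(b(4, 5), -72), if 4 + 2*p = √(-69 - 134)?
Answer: -8/219 - 2*I*√203/219 ≈ -0.03653 - 0.13012*I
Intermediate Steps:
b(D, A) = ⅐
p = -2 + I*√203/2 (p = -2 + √(-69 - 134)/2 = -2 + √(-203)/2 = -2 + (I*√203)/2 = -2 + I*√203/2 ≈ -2.0 + 7.1239*I)
H(Q, E) = -2 + I*√203/2
1/H(b(4, 5), -72) = 1/(-2 + I*√203/2)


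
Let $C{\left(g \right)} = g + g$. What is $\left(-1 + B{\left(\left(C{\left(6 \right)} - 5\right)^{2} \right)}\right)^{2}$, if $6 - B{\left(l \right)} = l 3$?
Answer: $20164$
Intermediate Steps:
$C{\left(g \right)} = 2 g$
$B{\left(l \right)} = 6 - 3 l$ ($B{\left(l \right)} = 6 - l 3 = 6 - 3 l$)
$\left(-1 + B{\left(\left(C{\left(6 \right)} - 5\right)^{2} \right)}\right)^{2} = \left(-1 + \left(6 - 3 \left(2 \cdot 6 - 5\right)^{2}\right)\right)^{2} = \left(-1 + \left(6 - 3 \left(12 - 5\right)^{2}\right)\right)^{2} = \left(-1 + \left(6 - 3 \cdot 7^{2}\right)\right)^{2} = \left(-1 + \left(6 - 147\right)\right)^{2} = \left(-1 - 141\right)^{2} = \left(-142\right)^{2} = 20164$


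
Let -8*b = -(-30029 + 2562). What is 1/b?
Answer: -8/27467 ≈ -0.00029126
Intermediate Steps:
b = -27467/8 (b = -(-1)*(-30029 + 2562)/8 = -(-1)*(-27467)/8 = -1/8*27467 = -27467/8 ≈ -3433.4)
1/b = 1/(-27467/8) = -8/27467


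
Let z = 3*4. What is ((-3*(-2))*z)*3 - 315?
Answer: -99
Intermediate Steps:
z = 12
((-3*(-2))*z)*3 - 315 = (-3*(-2)*12)*3 - 315 = (6*12)*3 - 315 = 72*3 - 315 = 216 - 315 = -99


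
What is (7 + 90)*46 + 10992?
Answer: 15454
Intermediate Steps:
(7 + 90)*46 + 10992 = 97*46 + 10992 = 4462 + 10992 = 15454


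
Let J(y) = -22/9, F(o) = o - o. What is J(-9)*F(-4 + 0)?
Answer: 0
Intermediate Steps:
F(o) = 0
J(y) = -22/9 (J(y) = -22*1/9 = -22/9)
J(-9)*F(-4 + 0) = -22/9*0 = 0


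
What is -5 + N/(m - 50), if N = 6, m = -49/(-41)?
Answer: -3417/667 ≈ -5.1229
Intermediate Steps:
m = 49/41 (m = -49*(-1/41) = 49/41 ≈ 1.1951)
-5 + N/(m - 50) = -5 + 6/(49/41 - 50) = -5 + 6/(-2001/41) = -5 + 6*(-41/2001) = -5 - 82/667 = -3417/667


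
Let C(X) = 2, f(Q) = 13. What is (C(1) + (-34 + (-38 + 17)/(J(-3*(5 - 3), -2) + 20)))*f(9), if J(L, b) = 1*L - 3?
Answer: -4849/11 ≈ -440.82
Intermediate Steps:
J(L, b) = -3 + L (J(L, b) = L - 3 = -3 + L)
(C(1) + (-34 + (-38 + 17)/(J(-3*(5 - 3), -2) + 20)))*f(9) = (2 + (-34 + (-38 + 17)/((-3 - 3*(5 - 3)) + 20)))*13 = (2 + (-34 - 21/((-3 - 3*2) + 20)))*13 = (2 + (-34 - 21/((-3 - 6) + 20)))*13 = (2 + (-34 - 21/(-9 + 20)))*13 = (2 + (-34 - 21/11))*13 = (2 - 395/11)*13 = -373/11*13 = -4849/11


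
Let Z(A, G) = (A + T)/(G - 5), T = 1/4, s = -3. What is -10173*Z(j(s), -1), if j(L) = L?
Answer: -37301/8 ≈ -4662.6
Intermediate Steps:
T = ¼ ≈ 0.25000
Z(A, G) = (¼ + A)/(-5 + G) (Z(A, G) = (A + ¼)/(G - 5) = (¼ + A)/(-5 + G))
-10173*Z(j(s), -1) = -10173*(¼ - 3)/(-5 - 1) = -10173*(-11)/((-6)*4) = -(-3391)*(-11)/(2*4) = -10173*11/24 = -37301/8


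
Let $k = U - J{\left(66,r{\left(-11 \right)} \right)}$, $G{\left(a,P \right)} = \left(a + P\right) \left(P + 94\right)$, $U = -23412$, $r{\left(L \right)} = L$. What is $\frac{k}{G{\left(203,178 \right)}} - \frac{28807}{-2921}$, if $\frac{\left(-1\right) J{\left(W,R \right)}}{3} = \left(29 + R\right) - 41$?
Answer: $\frac{7655483}{794512} \approx 9.6355$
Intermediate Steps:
$J{\left(W,R \right)} = 36 - 3 R$ ($J{\left(W,R \right)} = - 3 \left(\left(29 + R\right) - 41\right) = - 3 \left(-12 + R\right) = 36 - 3 R$)
$G{\left(a,P \right)} = \left(94 + P\right) \left(P + a\right)$ ($G{\left(a,P \right)} = \left(P + a\right) \left(94 + P\right) = \left(94 + P\right) \left(P + a\right)$)
$k = -23481$ ($k = -23412 - \left(36 - -33\right) = -23412 - \left(36 + 33\right) = -23412 - 69 = -23481$)
$\frac{k}{G{\left(203,178 \right)}} - \frac{28807}{-2921} = - \frac{23481}{178^{2} + 94 \cdot 178 + 94 \cdot 203 + 178 \cdot 203} - \frac{28807}{-2921} = - \frac{23481}{31684 + 16732 + 19082 + 36134} - - \frac{28807}{2921} = - \frac{23481}{103632} + \frac{28807}{2921} = \left(-23481\right) \frac{1}{103632} + \frac{28807}{2921} = - \frac{7827}{34544} + \frac{28807}{2921} = \frac{7655483}{794512}$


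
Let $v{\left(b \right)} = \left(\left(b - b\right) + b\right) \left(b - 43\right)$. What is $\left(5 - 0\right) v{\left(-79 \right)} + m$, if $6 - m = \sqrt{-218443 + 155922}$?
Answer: $48196 - i \sqrt{62521} \approx 48196.0 - 250.04 i$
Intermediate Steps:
$v{\left(b \right)} = b \left(-43 + b\right)$ ($v{\left(b \right)} = \left(0 + b\right) \left(-43 + b\right) = b \left(-43 + b\right)$)
$m = 6 - i \sqrt{62521}$ ($m = 6 - \sqrt{-218443 + 155922} = 6 - \sqrt{-62521} = 6 - i \sqrt{62521} \approx 6.0 - 250.04 i$)
$\left(5 - 0\right) v{\left(-79 \right)} + m = \left(5 - 0\right) \left(- 79 \left(-43 - 79\right)\right) + \left(6 - i \sqrt{62521}\right) = \left(5 + 0\right) \left(\left(-79\right) \left(-122\right)\right) + \left(6 - i \sqrt{62521}\right) = 5 \cdot 9638 + \left(6 - i \sqrt{62521}\right) = 48190 + \left(6 - i \sqrt{62521}\right) = 48196 - i \sqrt{62521}$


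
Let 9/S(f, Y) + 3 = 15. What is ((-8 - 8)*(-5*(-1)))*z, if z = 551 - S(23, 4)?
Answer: -44020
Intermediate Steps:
S(f, Y) = 3/4 (S(f, Y) = 9/(-3 + 15) = 9/12 = 9*(1/12) = 3/4)
z = 2201/4 (z = 551 - 1*3/4 = 551 - 3/4 = 2201/4 ≈ 550.25)
((-8 - 8)*(-5*(-1)))*z = ((-8 - 8)*(-5*(-1)))*(2201/4) = -16*5*(2201/4) = -80*2201/4 = -44020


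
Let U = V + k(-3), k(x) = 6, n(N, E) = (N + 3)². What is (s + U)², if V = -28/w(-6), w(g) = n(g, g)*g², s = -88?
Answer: 44209201/6561 ≈ 6738.2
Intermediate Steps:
n(N, E) = (3 + N)²
w(g) = g²*(3 + g)² (w(g) = (3 + g)²*g² = g²*(3 + g)²)
V = -7/81 (V = -28*1/(36*(3 - 6)²) = -28/(36*(-3)²) = -28/(36*9) = -28/324 = -28*1/324 = -7/81 ≈ -0.086420)
U = 479/81 (U = -7/81 + 6 = 479/81 ≈ 5.9136)
(s + U)² = (-88 + 479/81)² = (-6649/81)² = 44209201/6561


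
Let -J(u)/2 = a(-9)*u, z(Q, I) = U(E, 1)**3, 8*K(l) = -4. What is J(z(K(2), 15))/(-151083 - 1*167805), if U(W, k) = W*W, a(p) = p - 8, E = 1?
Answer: -17/159444 ≈ -0.00010662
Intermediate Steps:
K(l) = -1/2 (K(l) = (1/8)*(-4) = -1/2)
a(p) = -8 + p
U(W, k) = W**2
z(Q, I) = 1 (z(Q, I) = (1**2)**3 = 1**3 = 1)
J(u) = 34*u (J(u) = -2*(-8 - 9)*u = -(-34)*u = 34*u)
J(z(K(2), 15))/(-151083 - 1*167805) = (34*1)/(-151083 - 1*167805) = 34/(-151083 - 167805) = 34/(-318888) = 34*(-1/318888) = -17/159444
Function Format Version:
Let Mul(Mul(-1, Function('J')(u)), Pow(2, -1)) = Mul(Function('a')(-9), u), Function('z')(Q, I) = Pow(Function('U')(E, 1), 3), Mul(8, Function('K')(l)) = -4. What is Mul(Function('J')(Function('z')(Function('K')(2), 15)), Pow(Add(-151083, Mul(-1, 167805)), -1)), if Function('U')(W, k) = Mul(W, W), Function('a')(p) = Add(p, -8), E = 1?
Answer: Rational(-17, 159444) ≈ -0.00010662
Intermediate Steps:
Function('K')(l) = Rational(-1, 2) (Function('K')(l) = Mul(Rational(1, 8), -4) = Rational(-1, 2))
Function('a')(p) = Add(-8, p)
Function('U')(W, k) = Pow(W, 2)
Function('z')(Q, I) = 1 (Function('z')(Q, I) = Pow(Pow(1, 2), 3) = Pow(1, 3) = 1)
Function('J')(u) = Mul(34, u) (Function('J')(u) = Mul(-2, Mul(Add(-8, -9), u)) = Mul(-2, Mul(-17, u)) = Mul(34, u))
Mul(Function('J')(Function('z')(Function('K')(2), 15)), Pow(Add(-151083, Mul(-1, 167805)), -1)) = Mul(Mul(34, 1), Pow(Add(-151083, Mul(-1, 167805)), -1)) = Mul(34, Pow(Add(-151083, -167805), -1)) = Mul(34, Pow(-318888, -1)) = Mul(34, Rational(-1, 318888)) = Rational(-17, 159444)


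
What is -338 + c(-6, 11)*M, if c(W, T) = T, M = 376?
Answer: 3798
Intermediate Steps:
-338 + c(-6, 11)*M = -338 + 11*376 = -338 + 4136 = 3798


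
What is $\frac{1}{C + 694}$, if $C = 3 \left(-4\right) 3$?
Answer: $\frac{1}{658} \approx 0.0015198$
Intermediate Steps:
$C = -36$ ($C = \left(-12\right) 3 = -36$)
$\frac{1}{C + 694} = \frac{1}{-36 + 694} = \frac{1}{658}$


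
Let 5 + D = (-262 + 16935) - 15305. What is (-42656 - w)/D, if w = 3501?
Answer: -46157/1363 ≈ -33.864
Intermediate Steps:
D = 1363 (D = -5 + ((-262 + 16935) - 15305) = -5 + (16673 - 15305) = -5 + 1368 = 1363)
(-42656 - w)/D = (-42656 - 1*3501)/1363 = (-42656 - 3501)*(1/1363) = -46157*1/1363 = -46157/1363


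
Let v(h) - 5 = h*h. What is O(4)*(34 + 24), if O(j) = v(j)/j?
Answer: 609/2 ≈ 304.50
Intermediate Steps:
v(h) = 5 + h² (v(h) = 5 + h*h = 5 + h²)
O(j) = (5 + j²)/j
O(4)*(34 + 24) = (4 + 5/4)*(34 + 24) = (4 + 5*(¼))*58 = (4 + 5/4)*58 = (21/4)*58 = 609/2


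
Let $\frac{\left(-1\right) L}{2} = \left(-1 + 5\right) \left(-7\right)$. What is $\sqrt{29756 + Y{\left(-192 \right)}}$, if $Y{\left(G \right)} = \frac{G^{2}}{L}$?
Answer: $\frac{10 \sqrt{14903}}{7} \approx 174.4$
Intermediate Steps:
$L = 56$ ($L = - 2 \left(-1 + 5\right) \left(-7\right) = - 2 \cdot 4 \left(-7\right) = \left(-2\right) \left(-28\right) = 56$)
$Y{\left(G \right)} = \frac{G^{2}}{56}$
$\sqrt{29756 + Y{\left(-192 \right)}} = \sqrt{29756 + \frac{\left(-192\right)^{2}}{56}} = \sqrt{29756 + \frac{1}{56} \cdot 36864} = \sqrt{29756 + \frac{4608}{7}} = \sqrt{\frac{212900}{7}} = \frac{10 \sqrt{14903}}{7}$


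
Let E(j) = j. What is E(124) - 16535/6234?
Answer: 756481/6234 ≈ 121.35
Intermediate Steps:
E(124) - 16535/6234 = 124 - 16535/6234 = 756481/6234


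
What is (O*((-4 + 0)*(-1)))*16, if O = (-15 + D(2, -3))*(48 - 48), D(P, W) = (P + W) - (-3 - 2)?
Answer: 0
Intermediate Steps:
D(P, W) = 5 + P + W (D(P, W) = (P + W) - 1*(-5) = (P + W) + 5 = 5 + P + W)
O = 0 (O = (-15 + (5 + 2 - 3))*(48 - 48) = (-15 + 4)*0 = -11*0 = 0)
(O*((-4 + 0)*(-1)))*16 = (0*((-4 + 0)*(-1)))*16 = (0*(-4*(-1)))*16 = (0*4)*16 = 0*16 = 0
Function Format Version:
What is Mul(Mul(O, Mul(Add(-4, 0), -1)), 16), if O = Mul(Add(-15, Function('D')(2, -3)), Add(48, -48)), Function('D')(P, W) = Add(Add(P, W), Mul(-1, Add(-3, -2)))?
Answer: 0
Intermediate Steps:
Function('D')(P, W) = Add(5, P, W) (Function('D')(P, W) = Add(Add(P, W), Mul(-1, -5)) = Add(Add(P, W), 5) = Add(5, P, W))
O = 0 (O = Mul(Add(-15, Add(5, 2, -3)), Add(48, -48)) = Mul(Add(-15, 4), 0) = Mul(-11, 0) = 0)
Mul(Mul(O, Mul(Add(-4, 0), -1)), 16) = Mul(Mul(0, Mul(Add(-4, 0), -1)), 16) = Mul(Mul(0, Mul(-4, -1)), 16) = Mul(Mul(0, 4), 16) = Mul(0, 16) = 0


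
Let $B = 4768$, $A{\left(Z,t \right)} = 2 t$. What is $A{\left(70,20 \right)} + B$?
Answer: $4808$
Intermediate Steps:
$A{\left(70,20 \right)} + B = 2 \cdot 20 + 4768 = 40 + 4768 = 4808$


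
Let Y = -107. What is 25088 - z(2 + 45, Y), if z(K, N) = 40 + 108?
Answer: 24940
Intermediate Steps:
z(K, N) = 148
25088 - z(2 + 45, Y) = 25088 - 1*148 = 25088 - 148 = 24940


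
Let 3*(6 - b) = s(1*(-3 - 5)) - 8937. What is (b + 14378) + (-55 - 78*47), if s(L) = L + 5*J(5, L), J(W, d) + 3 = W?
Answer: 40924/3 ≈ 13641.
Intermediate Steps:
J(W, d) = -3 + W
s(L) = 10 + L (s(L) = L + 5*(-3 + 5) = L + 5*2 = L + 10 = 10 + L)
b = 8953/3 (b = 6 - ((10 + 1*(-3 - 5)) - 8937)/3 = 6 - ((10 + 1*(-8)) - 8937)/3 = 6 - ((10 - 8) - 8937)/3 = 6 - (2 - 8937)/3 = 6 - ⅓*(-8935) = 6 + 8935/3 = 8953/3 ≈ 2984.3)
(b + 14378) + (-55 - 78*47) = (8953/3 + 14378) + (-55 - 78*47) = 52087/3 + (-55 - 3666) = 52087/3 - 3721 = 40924/3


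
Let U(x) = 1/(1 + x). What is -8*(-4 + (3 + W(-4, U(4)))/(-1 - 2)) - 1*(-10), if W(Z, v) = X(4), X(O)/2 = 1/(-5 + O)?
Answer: 134/3 ≈ 44.667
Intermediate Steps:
X(O) = 2/(-5 + O)
W(Z, v) = -2 (W(Z, v) = 2/(-5 + 4) = 2/(-1) = 2*(-1) = -2)
-8*(-4 + (3 + W(-4, U(4)))/(-1 - 2)) - 1*(-10) = -8*(-4 + (3 - 2)/(-1 - 2)) - 1*(-10) = -8*(-4 + 1/(-3)) + 10 = -8*(-4 + 1*(-⅓)) + 10 = -8*(-4 - ⅓) + 10 = -8*(-13/3) + 10 = 104/3 + 10 = 134/3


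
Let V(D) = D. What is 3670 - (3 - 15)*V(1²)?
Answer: 3682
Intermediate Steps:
3670 - (3 - 15)*V(1²) = 3670 - (3 - 15)*1² = 3670 - (-12) = 3670 - 1*(-12) = 3670 + 12 = 3682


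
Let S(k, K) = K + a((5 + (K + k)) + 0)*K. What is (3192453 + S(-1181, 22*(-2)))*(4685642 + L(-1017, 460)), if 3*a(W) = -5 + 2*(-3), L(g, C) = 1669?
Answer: 14964570041707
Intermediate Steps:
a(W) = -11/3 (a(W) = (-5 + 2*(-3))/3 = (-5 - 6)/3 = (⅓)*(-11) = -11/3)
S(k, K) = -8*K/3 (S(k, K) = K - 11*K/3 = -8*K/3)
(3192453 + S(-1181, 22*(-2)))*(4685642 + L(-1017, 460)) = (3192453 - 176*(-2)/3)*(4685642 + 1669) = (3192453 - 8/3*(-44))*4687311 = (3192453 + 352/3)*4687311 = (9577711/3)*4687311 = 14964570041707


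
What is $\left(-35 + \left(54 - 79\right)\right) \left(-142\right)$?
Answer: $8520$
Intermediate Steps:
$\left(-35 + \left(54 - 79\right)\right) \left(-142\right) = \left(-35 - 25\right) \left(-142\right) = \left(-60\right) \left(-142\right) = 8520$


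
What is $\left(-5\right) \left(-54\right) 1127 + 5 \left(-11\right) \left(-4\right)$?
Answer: $304510$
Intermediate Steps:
$\left(-5\right) \left(-54\right) 1127 + 5 \left(-11\right) \left(-4\right) = 270 \cdot 1127 - -220 = 304290 + 220 = 304510$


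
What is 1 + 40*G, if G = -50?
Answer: -1999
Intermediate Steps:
1 + 40*G = 1 + 40*(-50) = 1 - 2000 = -1999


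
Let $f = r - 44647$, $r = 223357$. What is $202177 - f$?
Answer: $23467$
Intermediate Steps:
$f = 178710$ ($f = 223357 - 44647 = 178710$)
$202177 - f = 202177 - 178710 = 23467$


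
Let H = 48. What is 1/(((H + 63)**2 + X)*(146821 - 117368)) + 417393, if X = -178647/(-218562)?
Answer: 11035775773345297661/26439772045399 ≈ 4.1739e+5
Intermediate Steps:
X = 59549/72854 (X = -178647*(-1/218562) = 59549/72854 ≈ 0.81737)
1/(((H + 63)**2 + X)*(146821 - 117368)) + 417393 = 1/(((48 + 63)**2 + 59549/72854)*(146821 - 117368)) + 417393 = 1/((111**2 + 59549/72854)*29453) + 417393 = 1/((12321 + 59549/72854)*29453) + 417393 = 1/((897693683/72854)*29453) + 417393 = 1/(26439772045399/72854) + 417393 = 72854/26439772045399 + 417393 = 11035775773345297661/26439772045399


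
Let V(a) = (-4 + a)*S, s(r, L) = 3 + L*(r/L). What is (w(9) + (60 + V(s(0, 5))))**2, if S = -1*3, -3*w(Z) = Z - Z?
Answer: 3969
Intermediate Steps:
w(Z) = 0 (w(Z) = -(Z - Z)/3 = -1/3*0 = 0)
S = -3
s(r, L) = 3 + r
V(a) = 12 - 3*a (V(a) = (-4 + a)*(-3) = 12 - 3*a)
(w(9) + (60 + V(s(0, 5))))**2 = (0 + (60 + (12 - 3*(3 + 0))))**2 = (0 + (60 + (12 - 3*3)))**2 = (0 + (60 + (12 - 9)))**2 = (0 + (60 + 3))**2 = (0 + 63)**2 = 63**2 = 3969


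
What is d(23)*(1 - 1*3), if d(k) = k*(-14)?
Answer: 644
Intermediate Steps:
d(k) = -14*k
d(23)*(1 - 1*3) = (-14*23)*(1 - 1*3) = -322*(1 - 3) = -322*(-2) = 644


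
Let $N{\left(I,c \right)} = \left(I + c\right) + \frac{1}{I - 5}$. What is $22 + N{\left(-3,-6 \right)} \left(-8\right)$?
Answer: $95$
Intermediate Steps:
$N{\left(I,c \right)} = I + c + \frac{1}{-5 + I}$ ($N{\left(I,c \right)} = \left(I + c\right) + \frac{1}{-5 + I} = I + c + \frac{1}{-5 + I}$)
$22 + N{\left(-3,-6 \right)} \left(-8\right) = 22 + \frac{1 + \left(-3\right)^{2} - -15 - -30 - -18}{-5 - 3} \left(-8\right) = 22 + \frac{1 + 9 + 15 + 30 + 18}{-8} \left(-8\right) = 22 + \left(- \frac{1}{8}\right) 73 \left(-8\right) = 22 - -73 = 22 + 73 = 95$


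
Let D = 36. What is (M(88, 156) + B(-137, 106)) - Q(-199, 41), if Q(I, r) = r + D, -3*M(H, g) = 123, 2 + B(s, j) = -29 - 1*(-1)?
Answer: -148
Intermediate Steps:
B(s, j) = -30 (B(s, j) = -2 + (-29 - 1*(-1)) = -2 + (-29 + 1) = -2 - 28 = -30)
M(H, g) = -41 (M(H, g) = -1/3*123 = -41)
Q(I, r) = 36 + r (Q(I, r) = r + 36 = 36 + r)
(M(88, 156) + B(-137, 106)) - Q(-199, 41) = (-41 - 30) - (36 + 41) = -71 - 1*77 = -71 - 77 = -148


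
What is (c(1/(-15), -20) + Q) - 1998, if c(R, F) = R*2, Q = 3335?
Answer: 20053/15 ≈ 1336.9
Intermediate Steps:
c(R, F) = 2*R
(c(1/(-15), -20) + Q) - 1998 = (2/(-15) + 3335) - 1998 = (2*(-1/15) + 3335) - 1998 = (-2/15 + 3335) - 1998 = 50023/15 - 1998 = 20053/15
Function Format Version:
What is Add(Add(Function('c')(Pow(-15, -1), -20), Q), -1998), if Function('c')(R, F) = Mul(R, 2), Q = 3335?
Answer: Rational(20053, 15) ≈ 1336.9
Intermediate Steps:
Function('c')(R, F) = Mul(2, R)
Add(Add(Function('c')(Pow(-15, -1), -20), Q), -1998) = Add(Add(Mul(2, Pow(-15, -1)), 3335), -1998) = Add(Add(Mul(2, Rational(-1, 15)), 3335), -1998) = Add(Add(Rational(-2, 15), 3335), -1998) = Add(Rational(50023, 15), -1998) = Rational(20053, 15)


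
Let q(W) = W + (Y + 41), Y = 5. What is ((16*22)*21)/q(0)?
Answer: 3696/23 ≈ 160.70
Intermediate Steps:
q(W) = 46 + W (q(W) = W + (5 + 41) = W + 46 = 46 + W)
((16*22)*21)/q(0) = ((16*22)*21)/(46 + 0) = (352*21)/46 = 7392*(1/46) = 3696/23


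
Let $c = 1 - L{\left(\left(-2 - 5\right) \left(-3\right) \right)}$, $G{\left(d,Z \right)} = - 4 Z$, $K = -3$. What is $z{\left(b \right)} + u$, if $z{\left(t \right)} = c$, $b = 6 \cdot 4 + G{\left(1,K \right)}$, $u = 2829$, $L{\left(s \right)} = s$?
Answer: $2809$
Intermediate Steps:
$c = -20$ ($c = 1 - \left(-2 - 5\right) \left(-3\right) = 1 - \left(-7\right) \left(-3\right) = 1 - 21 = -20$)
$b = 36$ ($b = 6 \cdot 4 - -12 = 24 + 12 = 36$)
$z{\left(t \right)} = -20$
$z{\left(b \right)} + u = -20 + 2829 = 2809$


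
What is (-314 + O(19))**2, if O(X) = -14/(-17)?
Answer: 28344976/289 ≈ 98080.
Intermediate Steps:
O(X) = 14/17 (O(X) = -14*(-1/17) = 14/17)
(-314 + O(19))**2 = (-314 + 14/17)**2 = (-5324/17)**2 = 28344976/289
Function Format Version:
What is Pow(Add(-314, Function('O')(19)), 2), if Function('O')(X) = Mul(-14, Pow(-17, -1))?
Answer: Rational(28344976, 289) ≈ 98080.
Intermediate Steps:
Function('O')(X) = Rational(14, 17) (Function('O')(X) = Mul(-14, Rational(-1, 17)) = Rational(14, 17))
Pow(Add(-314, Function('O')(19)), 2) = Pow(Add(-314, Rational(14, 17)), 2) = Pow(Rational(-5324, 17), 2) = Rational(28344976, 289)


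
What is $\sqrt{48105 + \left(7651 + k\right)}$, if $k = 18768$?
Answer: $2 \sqrt{18631} \approx 272.99$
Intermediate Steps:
$\sqrt{48105 + \left(7651 + k\right)} = \sqrt{48105 + \left(7651 + 18768\right)} = \sqrt{48105 + 26419} = \sqrt{74524} = 2 \sqrt{18631}$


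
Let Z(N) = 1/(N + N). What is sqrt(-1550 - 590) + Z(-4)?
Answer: -1/8 + 2*I*sqrt(535) ≈ -0.125 + 46.26*I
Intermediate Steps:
Z(N) = 1/(2*N)
sqrt(-1550 - 590) + Z(-4) = sqrt(-1550 - 590) + (1/2)/(-4) = sqrt(-2140) + (1/2)*(-1/4) = 2*I*sqrt(535) - 1/8 = -1/8 + 2*I*sqrt(535)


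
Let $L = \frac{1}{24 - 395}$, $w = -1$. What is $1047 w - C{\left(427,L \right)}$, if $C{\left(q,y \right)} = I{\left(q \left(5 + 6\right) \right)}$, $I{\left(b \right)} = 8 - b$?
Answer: $3642$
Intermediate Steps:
$L = - \frac{1}{371}$ ($L = \frac{1}{-371} = - \frac{1}{371} \approx -0.0026954$)
$C{\left(q,y \right)} = 8 - 11 q$ ($C{\left(q,y \right)} = 8 - q \left(5 + 6\right) = 8 - q 11 = 8 - 11 q$)
$1047 w - C{\left(427,L \right)} = 1047 \left(-1\right) - \left(8 - 4697\right) = -1047 - \left(8 - 4697\right) = -1047 - -4689 = -1047 + 4689 = 3642$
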